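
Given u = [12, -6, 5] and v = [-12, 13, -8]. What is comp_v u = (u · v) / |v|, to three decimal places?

-13.494

u · v = 12·(-12) + (-6)·13 + 5·(-8) = -144 - 78 - 40 = -262
|v| = √(144 + 169 + 64) = √377 ≈ 19.4165
comp_v u = -262 / √377 ≈ -13.494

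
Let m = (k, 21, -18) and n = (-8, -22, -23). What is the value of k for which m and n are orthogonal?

-6

m · n = k·(-8) + 21·(-22) + (-18)·(-23) = -48 - 8k
Set equal to 0: -8k = 48, so k = -6.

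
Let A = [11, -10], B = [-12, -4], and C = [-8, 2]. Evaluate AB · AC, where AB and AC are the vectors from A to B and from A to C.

AB = B − A = (-23, 6)
AC = C − A = (-19, 12)
AB · AC = (-23)·(-19) + 6·12 = 437 + 72 = 509

509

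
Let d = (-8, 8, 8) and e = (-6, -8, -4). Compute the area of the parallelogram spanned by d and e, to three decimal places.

141.308

i: 8·(-4) - 8·(-8) = -32 - (-64) = 32
j: 8·(-6) - (-8)·(-4) = -48 - 32 = -80
k: (-8)·(-8) - 8·(-6) = 64 - (-48) = 112
d × e = (32, -80, 112)
|d × e| = √(32² + (-80)² + 112²) = √19968 ≈ 141.3082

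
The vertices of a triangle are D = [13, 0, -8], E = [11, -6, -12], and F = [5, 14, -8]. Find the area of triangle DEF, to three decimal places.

49.840

DE = (-2, -6, -4),  DF = (-8, 14, 0)
i: (-6)·0 - (-4)·14 = 0 - (-56) = 56
j: (-4)·(-8) - (-2)·0 = 32 - 0 = 32
k: (-2)·14 - (-6)·(-8) = -28 - 48 = -76
DE × DF = (56, 32, -76)
|DE × DF| = √9936 ≈ 99.6795
area = ½ · 99.6795 ≈ 49.840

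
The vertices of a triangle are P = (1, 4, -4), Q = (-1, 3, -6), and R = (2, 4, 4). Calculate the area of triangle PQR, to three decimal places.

8.078

PQ = (-2, -1, -2),  PR = (1, 0, 8)
i: (-1)·8 - (-2)·0 = -8 - 0 = -8
j: (-2)·1 - (-2)·8 = -2 - (-16) = 14
k: (-2)·0 - (-1)·1 = 0 - (-1) = 1
PQ × PR = (-8, 14, 1)
|PQ × PR| = √261 ≈ 16.1555
area = ½ · 16.1555 ≈ 8.078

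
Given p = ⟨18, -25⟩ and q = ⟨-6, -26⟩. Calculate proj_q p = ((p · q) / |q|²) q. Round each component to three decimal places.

p · q = 18·(-6) + (-25)·(-26) = -108 + 650 = 542
|q|² = 36 + 676 = 712
proj_q p = (542/712) · (-6, -26) ≈ (-4.567, -19.792)

(-4.567, -19.792)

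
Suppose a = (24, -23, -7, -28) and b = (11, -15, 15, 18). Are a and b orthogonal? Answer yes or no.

yes

a · b = 24·11 + (-23)·(-15) + (-7)·15 + (-28)·18 = 264 + 345 - 105 - 504 = 0
Zero, so the vectors are orthogonal.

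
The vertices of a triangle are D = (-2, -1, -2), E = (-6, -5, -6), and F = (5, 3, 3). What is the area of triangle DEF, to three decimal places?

DE = (-4, -4, -4),  DF = (7, 4, 5)
i: (-4)·5 - (-4)·4 = -20 - (-16) = -4
j: (-4)·7 - (-4)·5 = -28 - (-20) = -8
k: (-4)·4 - (-4)·7 = -16 - (-28) = 12
DE × DF = (-4, -8, 12)
|DE × DF| = √224 ≈ 14.9666
area = ½ · 14.9666 ≈ 7.483

7.483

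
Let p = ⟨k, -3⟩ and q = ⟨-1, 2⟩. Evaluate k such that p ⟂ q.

-6

p · q = k·(-1) + (-3)·2 = -6 - 1k
Set equal to 0: -1k = 6, so k = -6.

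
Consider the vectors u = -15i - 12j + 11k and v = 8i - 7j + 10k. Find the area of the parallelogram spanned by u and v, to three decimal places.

i: (-12)·10 - 11·(-7) = -120 - (-77) = -43
j: 11·8 - (-15)·10 = 88 - (-150) = 238
k: (-15)·(-7) - (-12)·8 = 105 - (-96) = 201
u × v = (-43, 238, 201)
|u × v| = √((-43)² + 238² + 201²) = √98894 ≈ 314.4742

314.474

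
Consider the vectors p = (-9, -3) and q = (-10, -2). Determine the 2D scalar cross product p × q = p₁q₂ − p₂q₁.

(-9)·(-2) - (-3)·(-10) = 18 - 30 = -12

-12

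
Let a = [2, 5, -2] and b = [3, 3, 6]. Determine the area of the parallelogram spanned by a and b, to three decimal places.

i: 5·6 - (-2)·3 = 30 - (-6) = 36
j: (-2)·3 - 2·6 = -6 - 12 = -18
k: 2·3 - 5·3 = 6 - 15 = -9
a × b = (36, -18, -9)
|a × b| = √(36² + (-18)² + (-9)²) = √1701 ≈ 41.2432

41.243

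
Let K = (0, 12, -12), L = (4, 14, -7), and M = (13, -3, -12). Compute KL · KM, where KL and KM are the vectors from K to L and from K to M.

22

KL = L − K = (4, 2, 5)
KM = M − K = (13, -15, 0)
KL · KM = 4·13 + 2·(-15) + 5·0 = 52 - 30 + 0 = 22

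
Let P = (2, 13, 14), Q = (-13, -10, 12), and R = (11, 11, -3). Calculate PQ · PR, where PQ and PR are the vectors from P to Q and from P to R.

-55

PQ = Q − P = (-15, -23, -2)
PR = R − P = (9, -2, -17)
PQ · PR = (-15)·9 + (-23)·(-2) + (-2)·(-17) = -135 + 46 + 34 = -55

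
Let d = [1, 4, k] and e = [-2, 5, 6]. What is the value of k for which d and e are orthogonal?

d · e = 1·(-2) + 4·5 + k·6 = 18 + 6k
Set equal to 0: 6k = -18, so k = -3.

-3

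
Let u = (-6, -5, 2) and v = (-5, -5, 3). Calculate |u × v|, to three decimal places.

10.677

i: (-5)·3 - 2·(-5) = -15 - (-10) = -5
j: 2·(-5) - (-6)·3 = -10 - (-18) = 8
k: (-6)·(-5) - (-5)·(-5) = 30 - 25 = 5
u × v = (-5, 8, 5)
|u × v| = √((-5)² + 8² + 5²) = √114 ≈ 10.6771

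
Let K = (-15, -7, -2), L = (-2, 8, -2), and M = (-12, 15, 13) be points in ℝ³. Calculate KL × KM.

(225, -195, 241)

KL = (13, 15, 0)
KM = (3, 22, 15)
i: 15·15 - 0·22 = 225 - 0 = 225
j: 0·3 - 13·15 = 0 - 195 = -195
k: 13·22 - 15·3 = 286 - 45 = 241
KL × KM = (225, -195, 241)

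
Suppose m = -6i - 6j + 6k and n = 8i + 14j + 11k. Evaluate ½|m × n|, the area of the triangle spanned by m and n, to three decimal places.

i: (-6)·11 - 6·14 = -66 - 84 = -150
j: 6·8 - (-6)·11 = 48 - (-66) = 114
k: (-6)·14 - (-6)·8 = -84 - (-48) = -36
m × n = (-150, 114, -36)
|m × n| = √((-150)² + 114² + (-36)²) = √36792 ≈ 191.8124
area = ½ · 191.8124 ≈ 95.906

95.906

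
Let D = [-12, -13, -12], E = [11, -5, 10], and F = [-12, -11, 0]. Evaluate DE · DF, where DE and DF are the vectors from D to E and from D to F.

DE = E − D = (23, 8, 22)
DF = F − D = (0, 2, 12)
DE · DF = 23·0 + 8·2 + 22·12 = 0 + 16 + 264 = 280

280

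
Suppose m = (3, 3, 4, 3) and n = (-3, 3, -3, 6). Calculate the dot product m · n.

m · n = 3·(-3) + 3·3 + 4·(-3) + 3·6 = -9 + 9 - 12 + 18 = 6

6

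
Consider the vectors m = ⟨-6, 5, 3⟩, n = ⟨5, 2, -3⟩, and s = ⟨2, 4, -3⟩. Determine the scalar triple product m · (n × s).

57

n × s:
i: 2·(-3) - (-3)·4 = -6 - (-12) = 6
j: (-3)·2 - 5·(-3) = -6 - (-15) = 9
k: 5·4 - 2·2 = 20 - 4 = 16
n × s = (6, 9, 16)
m · (n × s) = (-6)·6 + 5·9 + 3·16 = -36 + 45 + 48 = 57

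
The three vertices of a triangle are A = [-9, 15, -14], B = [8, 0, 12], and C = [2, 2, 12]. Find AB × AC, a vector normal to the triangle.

(-52, -156, -56)

AB = (17, -15, 26)
AC = (11, -13, 26)
i: (-15)·26 - 26·(-13) = -390 - (-338) = -52
j: 26·11 - 17·26 = 286 - 442 = -156
k: 17·(-13) - (-15)·11 = -221 - (-165) = -56
AB × AC = (-52, -156, -56)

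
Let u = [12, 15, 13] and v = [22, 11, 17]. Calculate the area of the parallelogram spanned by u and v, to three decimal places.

241.810

i: 15·17 - 13·11 = 255 - 143 = 112
j: 13·22 - 12·17 = 286 - 204 = 82
k: 12·11 - 15·22 = 132 - 330 = -198
u × v = (112, 82, -198)
|u × v| = √(112² + 82² + (-198)²) = √58472 ≈ 241.8098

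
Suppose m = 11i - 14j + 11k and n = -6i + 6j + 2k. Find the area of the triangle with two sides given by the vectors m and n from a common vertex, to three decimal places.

i: (-14)·2 - 11·6 = -28 - 66 = -94
j: 11·(-6) - 11·2 = -66 - 22 = -88
k: 11·6 - (-14)·(-6) = 66 - 84 = -18
m × n = (-94, -88, -18)
|m × n| = √((-94)² + (-88)² + (-18)²) = √16904 ≈ 130.0154
area = ½ · 130.0154 ≈ 65.008

65.008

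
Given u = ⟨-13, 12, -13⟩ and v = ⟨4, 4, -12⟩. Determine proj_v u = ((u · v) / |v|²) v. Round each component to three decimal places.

u · v = (-13)·4 + 12·4 + (-13)·(-12) = -52 + 48 + 156 = 152
|v|² = 16 + 16 + 144 = 176
proj_v u = (152/176) · (4, 4, -12) ≈ (3.455, 3.455, -10.364)

(3.455, 3.455, -10.364)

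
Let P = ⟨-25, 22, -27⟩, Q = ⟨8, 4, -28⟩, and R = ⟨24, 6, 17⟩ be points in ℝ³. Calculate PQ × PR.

(-808, -1501, 354)

PQ = (33, -18, -1)
PR = (49, -16, 44)
i: (-18)·44 - (-1)·(-16) = -792 - 16 = -808
j: (-1)·49 - 33·44 = -49 - 1452 = -1501
k: 33·(-16) - (-18)·49 = -528 - (-882) = 354
PQ × PR = (-808, -1501, 354)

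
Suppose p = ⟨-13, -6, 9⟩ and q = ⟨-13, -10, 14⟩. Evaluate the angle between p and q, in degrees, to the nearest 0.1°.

p · q = (-13)·(-13) + (-6)·(-10) + 9·14 = 169 + 60 + 126 = 355
|p|² = 169 + 36 + 81 = 286,  |p| = √286 ≈ 16.911535
|q|² = 169 + 100 + 196 = 465,  |q| = √465 ≈ 21.563859
cos θ = 355 / (16.911535 · 21.563859) ≈ 0.97346
θ = arccos(0.97346) ≈ 13.2°

13.2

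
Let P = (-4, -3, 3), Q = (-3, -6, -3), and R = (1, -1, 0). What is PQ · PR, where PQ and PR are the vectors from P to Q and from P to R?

17

PQ = Q − P = (1, -3, -6)
PR = R − P = (5, 2, -3)
PQ · PR = 1·5 + (-3)·2 + (-6)·(-3) = 5 - 6 + 18 = 17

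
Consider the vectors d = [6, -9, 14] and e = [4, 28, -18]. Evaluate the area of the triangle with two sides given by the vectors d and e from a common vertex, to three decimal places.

i: (-9)·(-18) - 14·28 = 162 - 392 = -230
j: 14·4 - 6·(-18) = 56 - (-108) = 164
k: 6·28 - (-9)·4 = 168 - (-36) = 204
d × e = (-230, 164, 204)
|d × e| = √((-230)² + 164² + 204²) = √121412 ≈ 348.4422
area = ½ · 348.4422 ≈ 174.221

174.221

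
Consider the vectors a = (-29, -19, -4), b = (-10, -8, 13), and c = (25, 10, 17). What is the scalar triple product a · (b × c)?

-2091

b × c:
i: (-8)·17 - 13·10 = -136 - 130 = -266
j: 13·25 - (-10)·17 = 325 - (-170) = 495
k: (-10)·10 - (-8)·25 = -100 - (-200) = 100
b × c = (-266, 495, 100)
a · (b × c) = (-29)·(-266) + (-19)·495 + (-4)·100 = 7714 - 9405 - 400 = -2091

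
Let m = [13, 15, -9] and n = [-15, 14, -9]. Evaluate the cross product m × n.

i: 15·(-9) - (-9)·14 = -135 - (-126) = -9
j: (-9)·(-15) - 13·(-9) = 135 - (-117) = 252
k: 13·14 - 15·(-15) = 182 - (-225) = 407
m × n = (-9, 252, 407)

(-9, 252, 407)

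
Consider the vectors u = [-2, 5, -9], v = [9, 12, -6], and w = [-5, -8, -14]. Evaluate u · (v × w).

v × w:
i: 12·(-14) - (-6)·(-8) = -168 - 48 = -216
j: (-6)·(-5) - 9·(-14) = 30 - (-126) = 156
k: 9·(-8) - 12·(-5) = -72 - (-60) = -12
v × w = (-216, 156, -12)
u · (v × w) = (-2)·(-216) + 5·156 + (-9)·(-12) = 432 + 780 + 108 = 1320

1320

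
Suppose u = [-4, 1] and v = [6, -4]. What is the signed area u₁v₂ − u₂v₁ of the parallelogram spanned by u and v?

(-4)·(-4) - 1·6 = 16 - 6 = 10

10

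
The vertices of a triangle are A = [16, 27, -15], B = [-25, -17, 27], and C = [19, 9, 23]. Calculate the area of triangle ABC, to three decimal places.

AB = (-41, -44, 42),  AC = (3, -18, 38)
i: (-44)·38 - 42·(-18) = -1672 - (-756) = -916
j: 42·3 - (-41)·38 = 126 - (-1558) = 1684
k: (-41)·(-18) - (-44)·3 = 738 - (-132) = 870
AB × AC = (-916, 1684, 870)
|AB × AC| = √4431812 ≈ 2105.1869
area = ½ · 2105.1869 ≈ 1052.593

1052.593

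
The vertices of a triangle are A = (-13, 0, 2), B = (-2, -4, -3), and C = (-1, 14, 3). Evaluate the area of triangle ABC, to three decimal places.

112.028

AB = (11, -4, -5),  AC = (12, 14, 1)
i: (-4)·1 - (-5)·14 = -4 - (-70) = 66
j: (-5)·12 - 11·1 = -60 - 11 = -71
k: 11·14 - (-4)·12 = 154 - (-48) = 202
AB × AC = (66, -71, 202)
|AB × AC| = √50201 ≈ 224.0558
area = ½ · 224.0558 ≈ 112.028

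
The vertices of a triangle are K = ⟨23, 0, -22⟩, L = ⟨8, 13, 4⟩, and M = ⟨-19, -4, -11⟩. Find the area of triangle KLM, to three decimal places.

KL = (-15, 13, 26),  KM = (-42, -4, 11)
i: 13·11 - 26·(-4) = 143 - (-104) = 247
j: 26·(-42) - (-15)·11 = -1092 - (-165) = -927
k: (-15)·(-4) - 13·(-42) = 60 - (-546) = 606
KL × KM = (247, -927, 606)
|KL × KM| = √1287574 ≈ 1134.7132
area = ½ · 1134.7132 ≈ 567.357

567.357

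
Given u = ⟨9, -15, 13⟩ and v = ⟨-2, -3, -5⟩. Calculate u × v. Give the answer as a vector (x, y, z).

(114, 19, -57)

i: (-15)·(-5) - 13·(-3) = 75 - (-39) = 114
j: 13·(-2) - 9·(-5) = -26 - (-45) = 19
k: 9·(-3) - (-15)·(-2) = -27 - 30 = -57
u × v = (114, 19, -57)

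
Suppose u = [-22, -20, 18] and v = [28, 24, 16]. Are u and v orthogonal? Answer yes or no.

u · v = (-22)·28 + (-20)·24 + 18·16 = -616 - 480 + 288 = -808
Nonzero, so the vectors are not orthogonal.

no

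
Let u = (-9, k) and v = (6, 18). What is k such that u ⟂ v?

u · v = (-9)·6 + k·18 = -54 + 18k
Set equal to 0: 18k = 54, so k = 3.

3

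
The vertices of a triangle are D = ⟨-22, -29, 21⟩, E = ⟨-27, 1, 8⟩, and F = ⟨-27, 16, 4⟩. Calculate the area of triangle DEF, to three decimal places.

DE = (-5, 30, -13),  DF = (-5, 45, -17)
i: 30·(-17) - (-13)·45 = -510 - (-585) = 75
j: (-13)·(-5) - (-5)·(-17) = 65 - 85 = -20
k: (-5)·45 - 30·(-5) = -225 - (-150) = -75
DE × DF = (75, -20, -75)
|DE × DF| = √11650 ≈ 107.9352
area = ½ · 107.9352 ≈ 53.968

53.968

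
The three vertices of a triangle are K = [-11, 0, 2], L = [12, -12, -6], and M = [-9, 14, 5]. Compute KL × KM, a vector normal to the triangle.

KL = (23, -12, -8)
KM = (2, 14, 3)
i: (-12)·3 - (-8)·14 = -36 - (-112) = 76
j: (-8)·2 - 23·3 = -16 - 69 = -85
k: 23·14 - (-12)·2 = 322 - (-24) = 346
KL × KM = (76, -85, 346)

(76, -85, 346)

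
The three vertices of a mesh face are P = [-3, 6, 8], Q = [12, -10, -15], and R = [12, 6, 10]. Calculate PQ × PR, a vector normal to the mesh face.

PQ = (15, -16, -23)
PR = (15, 0, 2)
i: (-16)·2 - (-23)·0 = -32 - 0 = -32
j: (-23)·15 - 15·2 = -345 - 30 = -375
k: 15·0 - (-16)·15 = 0 - (-240) = 240
PQ × PR = (-32, -375, 240)

(-32, -375, 240)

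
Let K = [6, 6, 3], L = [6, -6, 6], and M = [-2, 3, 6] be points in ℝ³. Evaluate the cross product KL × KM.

KL = (0, -12, 3)
KM = (-8, -3, 3)
i: (-12)·3 - 3·(-3) = -36 - (-9) = -27
j: 3·(-8) - 0·3 = -24 - 0 = -24
k: 0·(-3) - (-12)·(-8) = 0 - 96 = -96
KL × KM = (-27, -24, -96)

(-27, -24, -96)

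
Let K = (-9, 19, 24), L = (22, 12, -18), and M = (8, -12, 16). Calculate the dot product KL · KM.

1080

KL = L − K = (31, -7, -42)
KM = M − K = (17, -31, -8)
KL · KM = 31·17 + (-7)·(-31) + (-42)·(-8) = 527 + 217 + 336 = 1080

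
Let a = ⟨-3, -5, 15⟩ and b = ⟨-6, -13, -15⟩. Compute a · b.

-142

a · b = (-3)·(-6) + (-5)·(-13) + 15·(-15) = 18 + 65 - 225 = -142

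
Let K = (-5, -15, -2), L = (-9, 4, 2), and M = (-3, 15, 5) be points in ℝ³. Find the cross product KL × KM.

KL = (-4, 19, 4)
KM = (2, 30, 7)
i: 19·7 - 4·30 = 133 - 120 = 13
j: 4·2 - (-4)·7 = 8 - (-28) = 36
k: (-4)·30 - 19·2 = -120 - 38 = -158
KL × KM = (13, 36, -158)

(13, 36, -158)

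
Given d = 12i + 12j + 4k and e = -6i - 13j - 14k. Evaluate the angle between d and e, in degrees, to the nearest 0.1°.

d · e = 12·(-6) + 12·(-13) + 4·(-14) = -72 - 156 - 56 = -284
|d|² = 144 + 144 + 16 = 304,  |d| = √304 ≈ 17.435596
|e|² = 36 + 169 + 196 = 401,  |e| = √401 ≈ 20.024984
cos θ = -284 / (17.435596 · 20.024984) ≈ -0.81341
θ = arccos(-0.81341) ≈ 144.4°

144.4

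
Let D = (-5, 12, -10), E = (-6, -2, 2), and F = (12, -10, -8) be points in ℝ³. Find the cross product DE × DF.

DE = (-1, -14, 12)
DF = (17, -22, 2)
i: (-14)·2 - 12·(-22) = -28 - (-264) = 236
j: 12·17 - (-1)·2 = 204 - (-2) = 206
k: (-1)·(-22) - (-14)·17 = 22 - (-238) = 260
DE × DF = (236, 206, 260)

(236, 206, 260)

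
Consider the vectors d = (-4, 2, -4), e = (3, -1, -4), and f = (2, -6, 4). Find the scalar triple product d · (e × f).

136

e × f:
i: (-1)·4 - (-4)·(-6) = -4 - 24 = -28
j: (-4)·2 - 3·4 = -8 - 12 = -20
k: 3·(-6) - (-1)·2 = -18 - (-2) = -16
e × f = (-28, -20, -16)
d · (e × f) = (-4)·(-28) + 2·(-20) + (-4)·(-16) = 112 - 40 + 64 = 136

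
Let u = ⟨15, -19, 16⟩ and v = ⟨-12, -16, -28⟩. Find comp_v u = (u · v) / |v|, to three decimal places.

u · v = 15·(-12) + (-19)·(-16) + 16·(-28) = -180 + 304 - 448 = -324
|v| = √(144 + 256 + 784) = √1184 ≈ 34.4093
comp_v u = -324 / √1184 ≈ -9.416

-9.416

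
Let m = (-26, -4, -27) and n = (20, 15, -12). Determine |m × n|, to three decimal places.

i: (-4)·(-12) - (-27)·15 = 48 - (-405) = 453
j: (-27)·20 - (-26)·(-12) = -540 - 312 = -852
k: (-26)·15 - (-4)·20 = -390 - (-80) = -310
m × n = (453, -852, -310)
|m × n| = √(453² + (-852)² + (-310)²) = √1027213 ≈ 1013.5152

1013.515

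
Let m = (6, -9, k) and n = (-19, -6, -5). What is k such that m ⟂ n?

m · n = 6·(-19) + (-9)·(-6) + k·(-5) = -60 - 5k
Set equal to 0: -5k = 60, so k = -12.

-12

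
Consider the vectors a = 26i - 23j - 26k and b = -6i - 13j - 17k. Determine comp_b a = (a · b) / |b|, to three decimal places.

26.320

a · b = 26·(-6) + (-23)·(-13) + (-26)·(-17) = -156 + 299 + 442 = 585
|b| = √(36 + 169 + 289) = √494 ≈ 22.2261
comp_b a = 585 / √494 ≈ 26.320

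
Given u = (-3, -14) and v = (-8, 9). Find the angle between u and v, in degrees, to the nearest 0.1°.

u · v = (-3)·(-8) + (-14)·9 = 24 - 126 = -102
|u|² = 9 + 196 = 205,  |u| = √205 ≈ 14.317821
|v|² = 64 + 81 = 145,  |v| = √145 ≈ 12.041595
cos θ = -102 / (14.317821 · 12.041595) ≈ -0.59162
θ = arccos(-0.59162) ≈ 126.3°

126.3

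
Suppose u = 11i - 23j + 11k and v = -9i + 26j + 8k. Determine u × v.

(-470, -187, 79)

i: (-23)·8 - 11·26 = -184 - 286 = -470
j: 11·(-9) - 11·8 = -99 - 88 = -187
k: 11·26 - (-23)·(-9) = 286 - 207 = 79
u × v = (-470, -187, 79)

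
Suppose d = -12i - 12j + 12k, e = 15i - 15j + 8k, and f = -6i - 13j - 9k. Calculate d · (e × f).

-7332

e × f:
i: (-15)·(-9) - 8·(-13) = 135 - (-104) = 239
j: 8·(-6) - 15·(-9) = -48 - (-135) = 87
k: 15·(-13) - (-15)·(-6) = -195 - 90 = -285
e × f = (239, 87, -285)
d · (e × f) = (-12)·239 + (-12)·87 + 12·(-285) = -2868 - 1044 - 3420 = -7332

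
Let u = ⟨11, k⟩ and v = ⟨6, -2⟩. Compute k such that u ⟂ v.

33

u · v = 11·6 + k·(-2) = 66 - 2k
Set equal to 0: -2k = -66, so k = 33.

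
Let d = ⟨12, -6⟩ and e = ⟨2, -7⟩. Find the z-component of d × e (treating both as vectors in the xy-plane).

12·(-7) - (-6)·2 = -84 - (-12) = -72

-72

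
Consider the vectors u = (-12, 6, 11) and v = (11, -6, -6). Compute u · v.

-234

u · v = (-12)·11 + 6·(-6) + 11·(-6) = -132 - 36 - 66 = -234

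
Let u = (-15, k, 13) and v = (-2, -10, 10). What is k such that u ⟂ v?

16

u · v = (-15)·(-2) + k·(-10) + 13·10 = 160 - 10k
Set equal to 0: -10k = -160, so k = 16.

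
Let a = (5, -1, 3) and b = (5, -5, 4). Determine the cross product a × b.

(11, -5, -20)

i: (-1)·4 - 3·(-5) = -4 - (-15) = 11
j: 3·5 - 5·4 = 15 - 20 = -5
k: 5·(-5) - (-1)·5 = -25 - (-5) = -20
a × b = (11, -5, -20)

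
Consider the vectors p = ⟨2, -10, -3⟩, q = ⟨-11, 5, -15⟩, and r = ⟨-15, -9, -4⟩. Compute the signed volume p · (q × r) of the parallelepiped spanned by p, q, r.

q × r:
i: 5·(-4) - (-15)·(-9) = -20 - 135 = -155
j: (-15)·(-15) - (-11)·(-4) = 225 - 44 = 181
k: (-11)·(-9) - 5·(-15) = 99 - (-75) = 174
q × r = (-155, 181, 174)
p · (q × r) = 2·(-155) + (-10)·181 + (-3)·174 = -310 - 1810 - 522 = -2642

-2642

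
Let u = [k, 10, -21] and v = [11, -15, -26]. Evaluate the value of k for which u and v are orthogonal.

u · v = k·11 + 10·(-15) + (-21)·(-26) = 396 + 11k
Set equal to 0: 11k = -396, so k = -36.

-36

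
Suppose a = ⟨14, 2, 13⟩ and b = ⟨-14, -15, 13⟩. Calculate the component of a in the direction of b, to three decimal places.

-2.347

a · b = 14·(-14) + 2·(-15) + 13·13 = -196 - 30 + 169 = -57
|b| = √(196 + 225 + 169) = √590 ≈ 24.2899
comp_b a = -57 / √590 ≈ -2.347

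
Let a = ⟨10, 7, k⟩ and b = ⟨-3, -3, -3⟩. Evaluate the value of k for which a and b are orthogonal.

-17

a · b = 10·(-3) + 7·(-3) + k·(-3) = -51 - 3k
Set equal to 0: -3k = 51, so k = -17.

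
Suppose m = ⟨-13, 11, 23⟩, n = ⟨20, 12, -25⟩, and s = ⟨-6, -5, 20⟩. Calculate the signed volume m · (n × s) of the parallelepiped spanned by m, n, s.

n × s:
i: 12·20 - (-25)·(-5) = 240 - 125 = 115
j: (-25)·(-6) - 20·20 = 150 - 400 = -250
k: 20·(-5) - 12·(-6) = -100 - (-72) = -28
n × s = (115, -250, -28)
m · (n × s) = (-13)·115 + 11·(-250) + 23·(-28) = -1495 - 2750 - 644 = -4889

-4889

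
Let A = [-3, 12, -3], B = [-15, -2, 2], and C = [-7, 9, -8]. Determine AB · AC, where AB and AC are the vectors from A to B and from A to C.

AB = B − A = (-12, -14, 5)
AC = C − A = (-4, -3, -5)
AB · AC = (-12)·(-4) + (-14)·(-3) + 5·(-5) = 48 + 42 - 25 = 65

65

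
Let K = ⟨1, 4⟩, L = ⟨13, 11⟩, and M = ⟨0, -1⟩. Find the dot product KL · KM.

KL = L − K = (12, 7)
KM = M − K = (-1, -5)
KL · KM = 12·(-1) + 7·(-5) = -12 - 35 = -47

-47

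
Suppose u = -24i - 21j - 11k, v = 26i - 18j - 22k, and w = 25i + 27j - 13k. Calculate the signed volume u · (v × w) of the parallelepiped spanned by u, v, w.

-28092

v × w:
i: (-18)·(-13) - (-22)·27 = 234 - (-594) = 828
j: (-22)·25 - 26·(-13) = -550 - (-338) = -212
k: 26·27 - (-18)·25 = 702 - (-450) = 1152
v × w = (828, -212, 1152)
u · (v × w) = (-24)·828 + (-21)·(-212) + (-11)·1152 = -19872 + 4452 - 12672 = -28092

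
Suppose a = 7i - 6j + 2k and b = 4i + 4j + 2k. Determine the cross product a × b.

(-20, -6, 52)

i: (-6)·2 - 2·4 = -12 - 8 = -20
j: 2·4 - 7·2 = 8 - 14 = -6
k: 7·4 - (-6)·4 = 28 - (-24) = 52
a × b = (-20, -6, 52)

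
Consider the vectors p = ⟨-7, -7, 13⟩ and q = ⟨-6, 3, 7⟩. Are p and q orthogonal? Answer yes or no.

no

p · q = (-7)·(-6) + (-7)·3 + 13·7 = 42 - 21 + 91 = 112
Nonzero, so the vectors are not orthogonal.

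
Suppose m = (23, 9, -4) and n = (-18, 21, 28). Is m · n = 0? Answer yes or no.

m · n = 23·(-18) + 9·21 + (-4)·28 = -414 + 189 - 112 = -337
Nonzero, so the vectors are not orthogonal.

no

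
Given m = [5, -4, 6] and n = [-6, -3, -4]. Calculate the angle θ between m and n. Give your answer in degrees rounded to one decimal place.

127.8

m · n = 5·(-6) + (-4)·(-3) + 6·(-4) = -30 + 12 - 24 = -42
|m|² = 25 + 16 + 36 = 77,  |m| = √77 ≈ 8.774964
|n|² = 36 + 9 + 16 = 61,  |n| = √61 ≈ 7.810250
cos θ = -42 / (8.774964 · 7.810250) ≈ -0.61283
θ = arccos(-0.61283) ≈ 127.8°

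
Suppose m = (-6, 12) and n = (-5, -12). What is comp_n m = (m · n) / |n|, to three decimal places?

m · n = (-6)·(-5) + 12·(-12) = 30 - 144 = -114
|n| = √(25 + 144) = √169 ≈ 13.0000
comp_n m = -114 / √169 ≈ -8.769

-8.769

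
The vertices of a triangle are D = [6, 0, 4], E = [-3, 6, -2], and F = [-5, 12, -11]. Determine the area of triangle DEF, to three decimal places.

DE = (-9, 6, -6),  DF = (-11, 12, -15)
i: 6·(-15) - (-6)·12 = -90 - (-72) = -18
j: (-6)·(-11) - (-9)·(-15) = 66 - 135 = -69
k: (-9)·12 - 6·(-11) = -108 - (-66) = -42
DE × DF = (-18, -69, -42)
|DE × DF| = √6849 ≈ 82.7587
area = ½ · 82.7587 ≈ 41.379

41.379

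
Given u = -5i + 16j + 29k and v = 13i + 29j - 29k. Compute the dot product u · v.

u · v = (-5)·13 + 16·29 + 29·(-29) = -65 + 464 - 841 = -442

-442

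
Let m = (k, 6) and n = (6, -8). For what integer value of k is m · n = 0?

m · n = k·6 + 6·(-8) = -48 + 6k
Set equal to 0: 6k = 48, so k = 8.

8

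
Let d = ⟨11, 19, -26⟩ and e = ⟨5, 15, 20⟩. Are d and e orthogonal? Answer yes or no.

d · e = 11·5 + 19·15 + (-26)·20 = 55 + 285 - 520 = -180
Nonzero, so the vectors are not orthogonal.

no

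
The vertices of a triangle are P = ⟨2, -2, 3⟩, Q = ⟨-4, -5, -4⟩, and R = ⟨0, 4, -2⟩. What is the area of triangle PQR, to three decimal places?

36.294

PQ = (-6, -3, -7),  PR = (-2, 6, -5)
i: (-3)·(-5) - (-7)·6 = 15 - (-42) = 57
j: (-7)·(-2) - (-6)·(-5) = 14 - 30 = -16
k: (-6)·6 - (-3)·(-2) = -36 - 6 = -42
PQ × PR = (57, -16, -42)
|PQ × PR| = √5269 ≈ 72.5879
area = ½ · 72.5879 ≈ 36.294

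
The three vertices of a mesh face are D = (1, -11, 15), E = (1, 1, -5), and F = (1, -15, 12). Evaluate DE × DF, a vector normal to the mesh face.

DE = (0, 12, -20)
DF = (0, -4, -3)
i: 12·(-3) - (-20)·(-4) = -36 - 80 = -116
j: (-20)·0 - 0·(-3) = 0 - 0 = 0
k: 0·(-4) - 12·0 = 0 - 0 = 0
DE × DF = (-116, 0, 0)

(-116, 0, 0)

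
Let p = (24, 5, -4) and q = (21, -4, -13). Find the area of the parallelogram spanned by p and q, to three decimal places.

314.557

i: 5·(-13) - (-4)·(-4) = -65 - 16 = -81
j: (-4)·21 - 24·(-13) = -84 - (-312) = 228
k: 24·(-4) - 5·21 = -96 - 105 = -201
p × q = (-81, 228, -201)
|p × q| = √((-81)² + 228² + (-201)²) = √98946 ≈ 314.5568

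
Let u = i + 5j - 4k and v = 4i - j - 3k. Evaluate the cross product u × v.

i: 5·(-3) - (-4)·(-1) = -15 - 4 = -19
j: (-4)·4 - 1·(-3) = -16 - (-3) = -13
k: 1·(-1) - 5·4 = -1 - 20 = -21
u × v = (-19, -13, -21)

(-19, -13, -21)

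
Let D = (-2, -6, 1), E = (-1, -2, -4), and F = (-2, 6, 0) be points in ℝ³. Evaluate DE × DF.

(56, 1, 12)

DE = (1, 4, -5)
DF = (0, 12, -1)
i: 4·(-1) - (-5)·12 = -4 - (-60) = 56
j: (-5)·0 - 1·(-1) = 0 - (-1) = 1
k: 1·12 - 4·0 = 12 - 0 = 12
DE × DF = (56, 1, 12)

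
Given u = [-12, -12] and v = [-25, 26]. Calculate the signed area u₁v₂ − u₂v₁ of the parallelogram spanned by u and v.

(-12)·26 - (-12)·(-25) = -312 - 300 = -612

-612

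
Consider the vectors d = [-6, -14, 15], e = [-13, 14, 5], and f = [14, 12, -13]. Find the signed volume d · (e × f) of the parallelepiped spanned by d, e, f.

e × f:
i: 14·(-13) - 5·12 = -182 - 60 = -242
j: 5·14 - (-13)·(-13) = 70 - 169 = -99
k: (-13)·12 - 14·14 = -156 - 196 = -352
e × f = (-242, -99, -352)
d · (e × f) = (-6)·(-242) + (-14)·(-99) + 15·(-352) = 1452 + 1386 - 5280 = -2442

-2442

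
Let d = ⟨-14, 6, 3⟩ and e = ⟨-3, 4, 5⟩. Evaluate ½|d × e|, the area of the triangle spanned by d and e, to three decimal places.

37.044

i: 6·5 - 3·4 = 30 - 12 = 18
j: 3·(-3) - (-14)·5 = -9 - (-70) = 61
k: (-14)·4 - 6·(-3) = -56 - (-18) = -38
d × e = (18, 61, -38)
|d × e| = √(18² + 61² + (-38)²) = √5489 ≈ 74.0878
area = ½ · 74.0878 ≈ 37.044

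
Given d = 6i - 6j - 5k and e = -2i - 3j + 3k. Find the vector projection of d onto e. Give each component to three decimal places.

(0.818, 1.227, -1.227)

d · e = 6·(-2) + (-6)·(-3) + (-5)·3 = -12 + 18 - 15 = -9
|e|² = 4 + 9 + 9 = 22
proj_e d = (-9/22) · (-2, -3, 3) ≈ (0.818, 1.227, -1.227)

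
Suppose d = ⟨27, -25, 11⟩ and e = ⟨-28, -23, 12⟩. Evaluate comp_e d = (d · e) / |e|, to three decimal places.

-1.284

d · e = 27·(-28) + (-25)·(-23) + 11·12 = -756 + 575 + 132 = -49
|e| = √(784 + 529 + 144) = √1457 ≈ 38.1707
comp_e d = -49 / √1457 ≈ -1.284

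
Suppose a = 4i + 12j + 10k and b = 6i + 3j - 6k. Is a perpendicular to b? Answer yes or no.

yes

a · b = 4·6 + 12·3 + 10·(-6) = 24 + 36 - 60 = 0
Zero, so the vectors are orthogonal.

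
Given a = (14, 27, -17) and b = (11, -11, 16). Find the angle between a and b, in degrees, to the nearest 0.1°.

122.3

a · b = 14·11 + 27·(-11) + (-17)·16 = 154 - 297 - 272 = -415
|a|² = 196 + 729 + 289 = 1214,  |a| = √1214 ≈ 34.842503
|b|² = 121 + 121 + 256 = 498,  |b| = √498 ≈ 22.315914
cos θ = -415 / (34.842503 · 22.315914) ≈ -0.53373
θ = arccos(-0.53373) ≈ 122.3°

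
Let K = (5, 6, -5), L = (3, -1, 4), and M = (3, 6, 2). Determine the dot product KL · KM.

KL = L − K = (-2, -7, 9)
KM = M − K = (-2, 0, 7)
KL · KM = (-2)·(-2) + (-7)·0 + 9·7 = 4 + 0 + 63 = 67

67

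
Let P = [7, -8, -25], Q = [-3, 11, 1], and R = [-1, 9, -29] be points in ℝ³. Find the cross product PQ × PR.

(-518, -248, -18)

PQ = (-10, 19, 26)
PR = (-8, 17, -4)
i: 19·(-4) - 26·17 = -76 - 442 = -518
j: 26·(-8) - (-10)·(-4) = -208 - 40 = -248
k: (-10)·17 - 19·(-8) = -170 - (-152) = -18
PQ × PR = (-518, -248, -18)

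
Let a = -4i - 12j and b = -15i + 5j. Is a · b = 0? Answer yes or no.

yes

a · b = (-4)·(-15) + (-12)·5 = 60 - 60 = 0
Zero, so the vectors are orthogonal.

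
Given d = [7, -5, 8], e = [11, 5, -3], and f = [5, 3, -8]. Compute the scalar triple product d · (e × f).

e × f:
i: 5·(-8) - (-3)·3 = -40 - (-9) = -31
j: (-3)·5 - 11·(-8) = -15 - (-88) = 73
k: 11·3 - 5·5 = 33 - 25 = 8
e × f = (-31, 73, 8)
d · (e × f) = 7·(-31) + (-5)·73 + 8·8 = -217 - 365 + 64 = -518

-518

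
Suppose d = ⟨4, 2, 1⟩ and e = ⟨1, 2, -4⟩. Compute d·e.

d · e = 4·1 + 2·2 + 1·(-4) = 4 + 4 - 4 = 4

4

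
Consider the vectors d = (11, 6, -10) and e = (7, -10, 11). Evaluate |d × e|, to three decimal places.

i: 6·11 - (-10)·(-10) = 66 - 100 = -34
j: (-10)·7 - 11·11 = -70 - 121 = -191
k: 11·(-10) - 6·7 = -110 - 42 = -152
d × e = (-34, -191, -152)
|d × e| = √((-34)² + (-191)² + (-152)²) = √60741 ≈ 246.4569

246.457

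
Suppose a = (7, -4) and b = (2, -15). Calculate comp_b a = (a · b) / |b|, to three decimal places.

a · b = 7·2 + (-4)·(-15) = 14 + 60 = 74
|b| = √(4 + 225) = √229 ≈ 15.1327
comp_b a = 74 / √229 ≈ 4.890

4.890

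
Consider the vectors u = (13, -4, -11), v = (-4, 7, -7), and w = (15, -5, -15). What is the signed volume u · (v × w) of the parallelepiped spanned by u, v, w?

-225

v × w:
i: 7·(-15) - (-7)·(-5) = -105 - 35 = -140
j: (-7)·15 - (-4)·(-15) = -105 - 60 = -165
k: (-4)·(-5) - 7·15 = 20 - 105 = -85
v × w = (-140, -165, -85)
u · (v × w) = 13·(-140) + (-4)·(-165) + (-11)·(-85) = -1820 + 660 + 935 = -225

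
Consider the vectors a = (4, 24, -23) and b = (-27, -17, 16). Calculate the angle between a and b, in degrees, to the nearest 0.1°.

a · b = 4·(-27) + 24·(-17) + (-23)·16 = -108 - 408 - 368 = -884
|a|² = 16 + 576 + 529 = 1121,  |a| = √1121 ≈ 33.481338
|b|² = 729 + 289 + 256 = 1274,  |b| = √1274 ≈ 35.693137
cos θ = -884 / (33.481338 · 35.693137) ≈ -0.73972
θ = arccos(-0.73972) ≈ 137.7°

137.7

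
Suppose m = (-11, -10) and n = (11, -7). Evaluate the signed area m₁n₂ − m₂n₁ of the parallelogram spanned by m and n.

(-11)·(-7) - (-10)·11 = 77 - (-110) = 187

187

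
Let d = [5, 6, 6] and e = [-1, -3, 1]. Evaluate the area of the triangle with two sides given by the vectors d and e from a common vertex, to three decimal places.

13.946

i: 6·1 - 6·(-3) = 6 - (-18) = 24
j: 6·(-1) - 5·1 = -6 - 5 = -11
k: 5·(-3) - 6·(-1) = -15 - (-6) = -9
d × e = (24, -11, -9)
|d × e| = √(24² + (-11)² + (-9)²) = √778 ≈ 27.8927
area = ½ · 27.8927 ≈ 13.946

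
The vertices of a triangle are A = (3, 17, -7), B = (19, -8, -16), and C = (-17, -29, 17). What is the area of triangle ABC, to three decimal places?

AB = (16, -25, -9),  AC = (-20, -46, 24)
i: (-25)·24 - (-9)·(-46) = -600 - 414 = -1014
j: (-9)·(-20) - 16·24 = 180 - 384 = -204
k: 16·(-46) - (-25)·(-20) = -736 - 500 = -1236
AB × AC = (-1014, -204, -1236)
|AB × AC| = √2597508 ≈ 1611.6786
area = ½ · 1611.6786 ≈ 805.839

805.839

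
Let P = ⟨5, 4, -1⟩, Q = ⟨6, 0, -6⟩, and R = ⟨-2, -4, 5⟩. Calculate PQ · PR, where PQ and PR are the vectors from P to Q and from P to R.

-5

PQ = Q − P = (1, -4, -5)
PR = R − P = (-7, -8, 6)
PQ · PR = 1·(-7) + (-4)·(-8) + (-5)·6 = -7 + 32 - 30 = -5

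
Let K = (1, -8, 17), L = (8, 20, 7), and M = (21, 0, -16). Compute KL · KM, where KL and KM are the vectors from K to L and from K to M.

694

KL = L − K = (7, 28, -10)
KM = M − K = (20, 8, -33)
KL · KM = 7·20 + 28·8 + (-10)·(-33) = 140 + 224 + 330 = 694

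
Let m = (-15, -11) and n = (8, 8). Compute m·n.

m · n = (-15)·8 + (-11)·8 = -120 - 88 = -208

-208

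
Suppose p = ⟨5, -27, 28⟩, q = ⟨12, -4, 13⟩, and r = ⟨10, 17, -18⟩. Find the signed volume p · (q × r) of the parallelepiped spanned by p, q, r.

-3255

q × r:
i: (-4)·(-18) - 13·17 = 72 - 221 = -149
j: 13·10 - 12·(-18) = 130 - (-216) = 346
k: 12·17 - (-4)·10 = 204 - (-40) = 244
q × r = (-149, 346, 244)
p · (q × r) = 5·(-149) + (-27)·346 + 28·244 = -745 - 9342 + 6832 = -3255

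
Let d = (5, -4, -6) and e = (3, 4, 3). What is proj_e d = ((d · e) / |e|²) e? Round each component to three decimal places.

(-1.676, -2.235, -1.676)

d · e = 5·3 + (-4)·4 + (-6)·3 = 15 - 16 - 18 = -19
|e|² = 9 + 16 + 9 = 34
proj_e d = (-19/34) · (3, 4, 3) ≈ (-1.676, -2.235, -1.676)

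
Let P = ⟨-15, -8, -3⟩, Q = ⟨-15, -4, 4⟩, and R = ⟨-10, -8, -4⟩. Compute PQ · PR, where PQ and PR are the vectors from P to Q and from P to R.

-7

PQ = Q − P = (0, 4, 7)
PR = R − P = (5, 0, -1)
PQ · PR = 0·5 + 4·0 + 7·(-1) = 0 + 0 - 7 = -7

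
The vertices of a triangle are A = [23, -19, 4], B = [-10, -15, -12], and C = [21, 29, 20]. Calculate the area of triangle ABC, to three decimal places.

AB = (-33, 4, -16),  AC = (-2, 48, 16)
i: 4·16 - (-16)·48 = 64 - (-768) = 832
j: (-16)·(-2) - (-33)·16 = 32 - (-528) = 560
k: (-33)·48 - 4·(-2) = -1584 - (-8) = -1576
AB × AC = (832, 560, -1576)
|AB × AC| = √3489600 ≈ 1868.0471
area = ½ · 1868.0471 ≈ 934.024

934.024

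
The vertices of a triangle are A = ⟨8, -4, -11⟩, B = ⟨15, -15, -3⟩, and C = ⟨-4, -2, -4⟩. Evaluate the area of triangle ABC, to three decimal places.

104.401

AB = (7, -11, 8),  AC = (-12, 2, 7)
i: (-11)·7 - 8·2 = -77 - 16 = -93
j: 8·(-12) - 7·7 = -96 - 49 = -145
k: 7·2 - (-11)·(-12) = 14 - 132 = -118
AB × AC = (-93, -145, -118)
|AB × AC| = √43598 ≈ 208.8013
area = ½ · 208.8013 ≈ 104.401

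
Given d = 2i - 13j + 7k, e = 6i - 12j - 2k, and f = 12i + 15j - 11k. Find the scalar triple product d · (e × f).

1416

e × f:
i: (-12)·(-11) - (-2)·15 = 132 - (-30) = 162
j: (-2)·12 - 6·(-11) = -24 - (-66) = 42
k: 6·15 - (-12)·12 = 90 - (-144) = 234
e × f = (162, 42, 234)
d · (e × f) = 2·162 + (-13)·42 + 7·234 = 324 - 546 + 1638 = 1416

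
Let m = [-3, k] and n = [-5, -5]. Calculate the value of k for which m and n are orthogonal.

3

m · n = (-3)·(-5) + k·(-5) = 15 - 5k
Set equal to 0: -5k = -15, so k = 3.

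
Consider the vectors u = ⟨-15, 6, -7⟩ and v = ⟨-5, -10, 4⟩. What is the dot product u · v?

-13

u · v = (-15)·(-5) + 6·(-10) + (-7)·4 = 75 - 60 - 28 = -13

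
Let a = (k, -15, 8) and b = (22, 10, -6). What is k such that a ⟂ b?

a · b = k·22 + (-15)·10 + 8·(-6) = -198 + 22k
Set equal to 0: 22k = 198, so k = 9.

9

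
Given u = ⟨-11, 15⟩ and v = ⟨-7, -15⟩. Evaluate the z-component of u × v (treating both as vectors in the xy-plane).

(-11)·(-15) - 15·(-7) = 165 - (-105) = 270

270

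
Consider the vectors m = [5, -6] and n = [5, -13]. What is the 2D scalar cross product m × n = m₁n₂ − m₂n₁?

5·(-13) - (-6)·5 = -65 - (-30) = -35

-35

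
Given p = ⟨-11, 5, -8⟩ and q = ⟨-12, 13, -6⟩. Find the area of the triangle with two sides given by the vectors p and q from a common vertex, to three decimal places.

57.587

i: 5·(-6) - (-8)·13 = -30 - (-104) = 74
j: (-8)·(-12) - (-11)·(-6) = 96 - 66 = 30
k: (-11)·13 - 5·(-12) = -143 - (-60) = -83
p × q = (74, 30, -83)
|p × q| = √(74² + 30² + (-83)²) = √13265 ≈ 115.1738
area = ½ · 115.1738 ≈ 57.587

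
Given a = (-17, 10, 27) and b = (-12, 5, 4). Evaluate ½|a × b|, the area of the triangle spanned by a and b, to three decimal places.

i: 10·4 - 27·5 = 40 - 135 = -95
j: 27·(-12) - (-17)·4 = -324 - (-68) = -256
k: (-17)·5 - 10·(-12) = -85 - (-120) = 35
a × b = (-95, -256, 35)
|a × b| = √((-95)² + (-256)² + 35²) = √75786 ≈ 275.2926
area = ½ · 275.2926 ≈ 137.646

137.646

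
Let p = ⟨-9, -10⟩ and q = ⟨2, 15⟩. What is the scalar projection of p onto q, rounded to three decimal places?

p · q = (-9)·2 + (-10)·15 = -18 - 150 = -168
|q| = √(4 + 225) = √229 ≈ 15.1327
comp_q p = -168 / √229 ≈ -11.102

-11.102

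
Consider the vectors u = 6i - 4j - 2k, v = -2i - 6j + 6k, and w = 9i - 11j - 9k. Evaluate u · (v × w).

424

v × w:
i: (-6)·(-9) - 6·(-11) = 54 - (-66) = 120
j: 6·9 - (-2)·(-9) = 54 - 18 = 36
k: (-2)·(-11) - (-6)·9 = 22 - (-54) = 76
v × w = (120, 36, 76)
u · (v × w) = 6·120 + (-4)·36 + (-2)·76 = 720 - 144 - 152 = 424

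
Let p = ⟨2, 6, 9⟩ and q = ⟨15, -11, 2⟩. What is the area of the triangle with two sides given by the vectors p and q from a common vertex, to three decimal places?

i: 6·2 - 9·(-11) = 12 - (-99) = 111
j: 9·15 - 2·2 = 135 - 4 = 131
k: 2·(-11) - 6·15 = -22 - 90 = -112
p × q = (111, 131, -112)
|p × q| = √(111² + 131² + (-112)²) = √42026 ≈ 205.0024
area = ½ · 205.0024 ≈ 102.501

102.501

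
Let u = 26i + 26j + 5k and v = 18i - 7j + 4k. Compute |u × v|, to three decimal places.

i: 26·4 - 5·(-7) = 104 - (-35) = 139
j: 5·18 - 26·4 = 90 - 104 = -14
k: 26·(-7) - 26·18 = -182 - 468 = -650
u × v = (139, -14, -650)
|u × v| = √(139² + (-14)² + (-650)²) = √442017 ≈ 664.8436

664.844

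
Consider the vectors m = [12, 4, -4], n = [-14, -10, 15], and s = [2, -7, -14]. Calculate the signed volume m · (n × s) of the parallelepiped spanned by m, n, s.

n × s:
i: (-10)·(-14) - 15·(-7) = 140 - (-105) = 245
j: 15·2 - (-14)·(-14) = 30 - 196 = -166
k: (-14)·(-7) - (-10)·2 = 98 - (-20) = 118
n × s = (245, -166, 118)
m · (n × s) = 12·245 + 4·(-166) + (-4)·118 = 2940 - 664 - 472 = 1804

1804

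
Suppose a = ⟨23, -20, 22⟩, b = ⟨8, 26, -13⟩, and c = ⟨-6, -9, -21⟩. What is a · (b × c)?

-18321

b × c:
i: 26·(-21) - (-13)·(-9) = -546 - 117 = -663
j: (-13)·(-6) - 8·(-21) = 78 - (-168) = 246
k: 8·(-9) - 26·(-6) = -72 - (-156) = 84
b × c = (-663, 246, 84)
a · (b × c) = 23·(-663) + (-20)·246 + 22·84 = -15249 - 4920 + 1848 = -18321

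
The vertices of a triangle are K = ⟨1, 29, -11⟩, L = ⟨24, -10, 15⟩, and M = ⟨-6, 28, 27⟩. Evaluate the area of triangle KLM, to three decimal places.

KL = (23, -39, 26),  KM = (-7, -1, 38)
i: (-39)·38 - 26·(-1) = -1482 - (-26) = -1456
j: 26·(-7) - 23·38 = -182 - 874 = -1056
k: 23·(-1) - (-39)·(-7) = -23 - 273 = -296
KL × KM = (-1456, -1056, -296)
|KL × KM| = √3322688 ≈ 1822.8242
area = ½ · 1822.8242 ≈ 911.412

911.412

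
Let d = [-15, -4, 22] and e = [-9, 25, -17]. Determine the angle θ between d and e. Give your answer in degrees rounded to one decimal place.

d · e = (-15)·(-9) + (-4)·25 + 22·(-17) = 135 - 100 - 374 = -339
|d|² = 225 + 16 + 484 = 725,  |d| = √725 ≈ 26.925824
|e|² = 81 + 625 + 289 = 995,  |e| = √995 ≈ 31.543621
cos θ = -339 / (26.925824 · 31.543621) ≈ -0.39913
θ = arccos(-0.39913) ≈ 113.5°

113.5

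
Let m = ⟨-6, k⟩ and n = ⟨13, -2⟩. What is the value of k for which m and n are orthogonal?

-39

m · n = (-6)·13 + k·(-2) = -78 - 2k
Set equal to 0: -2k = 78, so k = -39.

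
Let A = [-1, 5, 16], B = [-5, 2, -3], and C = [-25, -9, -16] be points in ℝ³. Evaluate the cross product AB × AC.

(-170, 328, -16)

AB = (-4, -3, -19)
AC = (-24, -14, -32)
i: (-3)·(-32) - (-19)·(-14) = 96 - 266 = -170
j: (-19)·(-24) - (-4)·(-32) = 456 - 128 = 328
k: (-4)·(-14) - (-3)·(-24) = 56 - 72 = -16
AB × AC = (-170, 328, -16)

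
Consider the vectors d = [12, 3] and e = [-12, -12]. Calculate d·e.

d · e = 12·(-12) + 3·(-12) = -144 - 36 = -180

-180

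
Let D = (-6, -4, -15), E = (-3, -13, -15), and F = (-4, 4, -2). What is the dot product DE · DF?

-66

DE = E − D = (3, -9, 0)
DF = F − D = (2, 8, 13)
DE · DF = 3·2 + (-9)·8 + 0·13 = 6 - 72 + 0 = -66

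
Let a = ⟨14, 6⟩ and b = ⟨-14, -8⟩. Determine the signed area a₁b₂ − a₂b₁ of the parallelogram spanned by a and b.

-28

14·(-8) - 6·(-14) = -112 - (-84) = -28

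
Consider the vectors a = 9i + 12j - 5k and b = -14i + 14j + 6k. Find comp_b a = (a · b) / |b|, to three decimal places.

a · b = 9·(-14) + 12·14 + (-5)·6 = -126 + 168 - 30 = 12
|b| = √(196 + 196 + 36) = √428 ≈ 20.6882
comp_b a = 12 / √428 ≈ 0.580

0.580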